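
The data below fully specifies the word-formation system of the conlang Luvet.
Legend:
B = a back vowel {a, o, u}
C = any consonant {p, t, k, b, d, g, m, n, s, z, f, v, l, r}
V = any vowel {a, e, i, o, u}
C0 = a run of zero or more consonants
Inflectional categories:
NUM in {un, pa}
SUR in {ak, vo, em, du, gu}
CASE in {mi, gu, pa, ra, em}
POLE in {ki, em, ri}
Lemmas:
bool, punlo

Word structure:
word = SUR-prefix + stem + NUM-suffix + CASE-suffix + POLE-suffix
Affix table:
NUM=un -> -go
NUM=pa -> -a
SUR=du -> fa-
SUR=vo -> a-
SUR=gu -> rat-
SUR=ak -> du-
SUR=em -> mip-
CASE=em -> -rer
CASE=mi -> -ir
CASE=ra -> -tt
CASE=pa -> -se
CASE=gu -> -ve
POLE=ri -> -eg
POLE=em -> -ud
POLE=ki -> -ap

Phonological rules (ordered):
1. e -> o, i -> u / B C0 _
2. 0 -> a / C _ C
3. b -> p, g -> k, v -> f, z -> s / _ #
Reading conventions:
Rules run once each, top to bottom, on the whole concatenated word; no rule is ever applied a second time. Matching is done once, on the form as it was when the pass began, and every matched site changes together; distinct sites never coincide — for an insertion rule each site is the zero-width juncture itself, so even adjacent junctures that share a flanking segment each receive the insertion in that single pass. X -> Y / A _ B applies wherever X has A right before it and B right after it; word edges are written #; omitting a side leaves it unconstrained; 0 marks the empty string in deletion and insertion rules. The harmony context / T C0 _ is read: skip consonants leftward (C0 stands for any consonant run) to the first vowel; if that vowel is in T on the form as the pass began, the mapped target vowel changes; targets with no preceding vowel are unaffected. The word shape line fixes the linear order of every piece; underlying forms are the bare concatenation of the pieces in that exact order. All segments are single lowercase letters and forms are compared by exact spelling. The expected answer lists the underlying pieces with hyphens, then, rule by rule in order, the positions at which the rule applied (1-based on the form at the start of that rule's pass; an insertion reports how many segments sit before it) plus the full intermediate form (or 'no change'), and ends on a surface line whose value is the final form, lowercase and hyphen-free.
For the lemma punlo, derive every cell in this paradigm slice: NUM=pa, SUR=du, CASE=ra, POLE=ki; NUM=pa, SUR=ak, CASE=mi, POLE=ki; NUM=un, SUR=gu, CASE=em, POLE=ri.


cell NUM=pa, SUR=du, CASE=ra, POLE=ki:
underlying: fa-punlo-a-tt-ap
1. e -> o, i -> u / B C0 _: no change
2. 0 -> a / C _ C: inserts after position(s) 5, 9: fapunaloatatap
3. b -> p, g -> k, v -> f, z -> s / _ #: no change
surface: fapunaloatatap

cell NUM=pa, SUR=ak, CASE=mi, POLE=ki:
underlying: du-punlo-a-ir-ap
1. e -> o, i -> u / B C0 _: fires at position(s) 9: dupunloaurap
2. 0 -> a / C _ C: inserts after position(s) 5: dupunaloaurap
3. b -> p, g -> k, v -> f, z -> s / _ #: no change
surface: dupunaloaurap

cell NUM=un, SUR=gu, CASE=em, POLE=ri:
underlying: rat-punlo-go-rer-eg
1. e -> o, i -> u / B C0 _: fires at position(s) 12: ratpunlogororeg
2. 0 -> a / C _ C: inserts after position(s) 3, 6: ratapunalogororeg
3. b -> p, g -> k, v -> f, z -> s / _ #: fires at position(s) 17: ratapunalogororek
surface: ratapunalogororek


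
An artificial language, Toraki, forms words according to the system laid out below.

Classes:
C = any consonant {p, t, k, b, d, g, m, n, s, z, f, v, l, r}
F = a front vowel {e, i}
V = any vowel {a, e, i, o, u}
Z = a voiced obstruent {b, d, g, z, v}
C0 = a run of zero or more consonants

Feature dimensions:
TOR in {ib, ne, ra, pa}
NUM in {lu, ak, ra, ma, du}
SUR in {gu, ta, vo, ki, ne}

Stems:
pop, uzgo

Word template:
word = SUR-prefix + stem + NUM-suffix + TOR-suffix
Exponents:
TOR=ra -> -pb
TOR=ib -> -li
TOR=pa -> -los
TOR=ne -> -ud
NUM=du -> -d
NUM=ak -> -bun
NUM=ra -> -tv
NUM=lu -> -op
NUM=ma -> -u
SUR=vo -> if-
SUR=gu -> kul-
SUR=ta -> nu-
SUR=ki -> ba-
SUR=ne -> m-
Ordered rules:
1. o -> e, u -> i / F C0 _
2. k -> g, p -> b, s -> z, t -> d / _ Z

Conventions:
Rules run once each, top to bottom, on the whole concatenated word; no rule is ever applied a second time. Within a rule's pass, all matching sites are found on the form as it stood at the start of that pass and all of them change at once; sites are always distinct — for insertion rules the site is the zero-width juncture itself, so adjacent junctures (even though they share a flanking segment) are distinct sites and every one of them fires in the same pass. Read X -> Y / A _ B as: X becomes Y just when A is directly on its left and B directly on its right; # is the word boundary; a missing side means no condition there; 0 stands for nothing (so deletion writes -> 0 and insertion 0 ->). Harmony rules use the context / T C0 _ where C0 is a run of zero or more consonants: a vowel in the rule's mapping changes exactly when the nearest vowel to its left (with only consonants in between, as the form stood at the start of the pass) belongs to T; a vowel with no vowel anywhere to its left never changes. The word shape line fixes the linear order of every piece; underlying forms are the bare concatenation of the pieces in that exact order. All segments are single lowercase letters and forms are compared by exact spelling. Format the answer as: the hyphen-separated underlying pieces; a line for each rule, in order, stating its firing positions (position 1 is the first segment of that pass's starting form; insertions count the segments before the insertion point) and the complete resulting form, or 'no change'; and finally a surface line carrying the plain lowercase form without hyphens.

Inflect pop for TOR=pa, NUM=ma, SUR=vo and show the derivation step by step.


underlying: if-pop-u-los
1. o -> e, u -> i / F C0 _: fires at position(s) 4: ifpepulos
2. k -> g, p -> b, s -> z, t -> d / _ Z: no change
surface: ifpepulos


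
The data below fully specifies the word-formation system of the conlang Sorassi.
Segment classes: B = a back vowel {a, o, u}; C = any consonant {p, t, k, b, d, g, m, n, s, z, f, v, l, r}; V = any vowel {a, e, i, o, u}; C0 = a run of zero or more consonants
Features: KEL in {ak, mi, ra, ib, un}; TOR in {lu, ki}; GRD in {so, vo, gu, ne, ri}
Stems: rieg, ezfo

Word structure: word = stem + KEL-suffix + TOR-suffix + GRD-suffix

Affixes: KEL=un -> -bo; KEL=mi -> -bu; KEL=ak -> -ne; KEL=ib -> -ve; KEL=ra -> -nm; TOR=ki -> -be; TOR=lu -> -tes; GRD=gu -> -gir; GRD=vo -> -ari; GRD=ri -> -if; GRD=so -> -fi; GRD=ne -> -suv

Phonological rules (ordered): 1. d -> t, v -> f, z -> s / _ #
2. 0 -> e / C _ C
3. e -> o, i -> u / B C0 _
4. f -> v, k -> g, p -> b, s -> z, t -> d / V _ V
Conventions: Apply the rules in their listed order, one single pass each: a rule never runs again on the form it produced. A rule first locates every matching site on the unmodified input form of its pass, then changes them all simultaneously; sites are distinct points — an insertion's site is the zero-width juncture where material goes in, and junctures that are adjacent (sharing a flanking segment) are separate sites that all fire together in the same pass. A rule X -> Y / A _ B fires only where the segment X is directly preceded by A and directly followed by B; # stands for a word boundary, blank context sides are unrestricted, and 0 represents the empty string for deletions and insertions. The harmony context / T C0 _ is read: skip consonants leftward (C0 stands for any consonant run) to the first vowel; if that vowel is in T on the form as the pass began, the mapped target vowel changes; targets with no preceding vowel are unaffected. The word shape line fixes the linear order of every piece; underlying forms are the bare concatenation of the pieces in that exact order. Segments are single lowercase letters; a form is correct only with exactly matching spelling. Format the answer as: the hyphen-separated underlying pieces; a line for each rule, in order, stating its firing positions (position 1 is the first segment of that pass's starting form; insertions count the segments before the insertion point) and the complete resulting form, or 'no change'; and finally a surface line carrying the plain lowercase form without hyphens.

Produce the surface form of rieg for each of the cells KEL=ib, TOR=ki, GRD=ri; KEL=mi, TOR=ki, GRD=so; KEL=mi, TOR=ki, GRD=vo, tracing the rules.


cell KEL=ib, TOR=ki, GRD=ri:
underlying: rieg-ve-be-if
1. d -> t, v -> f, z -> s / _ #: no change
2. 0 -> e / C _ C: inserts after position(s) 4: riegevebeif
3. e -> o, i -> u / B C0 _: no change
4. f -> v, k -> g, p -> b, s -> z, t -> d / V _ V: no change
surface: riegevebeif

cell KEL=mi, TOR=ki, GRD=so:
underlying: rieg-bu-be-fi
1. d -> t, v -> f, z -> s / _ #: no change
2. 0 -> e / C _ C: inserts after position(s) 4: riegebubefi
3. e -> o, i -> u / B C0 _: fires at position(s) 9: riegebubofi
4. f -> v, k -> g, p -> b, s -> z, t -> d / V _ V: fires at position(s) 10: riegebubovi
surface: riegebubovi

cell KEL=mi, TOR=ki, GRD=vo:
underlying: rieg-bu-be-ari
1. d -> t, v -> f, z -> s / _ #: no change
2. 0 -> e / C _ C: inserts after position(s) 4: riegebubeari
3. e -> o, i -> u / B C0 _: fires at position(s) 9, 12: riegebuboaru
4. f -> v, k -> g, p -> b, s -> z, t -> d / V _ V: no change
surface: riegebuboaru


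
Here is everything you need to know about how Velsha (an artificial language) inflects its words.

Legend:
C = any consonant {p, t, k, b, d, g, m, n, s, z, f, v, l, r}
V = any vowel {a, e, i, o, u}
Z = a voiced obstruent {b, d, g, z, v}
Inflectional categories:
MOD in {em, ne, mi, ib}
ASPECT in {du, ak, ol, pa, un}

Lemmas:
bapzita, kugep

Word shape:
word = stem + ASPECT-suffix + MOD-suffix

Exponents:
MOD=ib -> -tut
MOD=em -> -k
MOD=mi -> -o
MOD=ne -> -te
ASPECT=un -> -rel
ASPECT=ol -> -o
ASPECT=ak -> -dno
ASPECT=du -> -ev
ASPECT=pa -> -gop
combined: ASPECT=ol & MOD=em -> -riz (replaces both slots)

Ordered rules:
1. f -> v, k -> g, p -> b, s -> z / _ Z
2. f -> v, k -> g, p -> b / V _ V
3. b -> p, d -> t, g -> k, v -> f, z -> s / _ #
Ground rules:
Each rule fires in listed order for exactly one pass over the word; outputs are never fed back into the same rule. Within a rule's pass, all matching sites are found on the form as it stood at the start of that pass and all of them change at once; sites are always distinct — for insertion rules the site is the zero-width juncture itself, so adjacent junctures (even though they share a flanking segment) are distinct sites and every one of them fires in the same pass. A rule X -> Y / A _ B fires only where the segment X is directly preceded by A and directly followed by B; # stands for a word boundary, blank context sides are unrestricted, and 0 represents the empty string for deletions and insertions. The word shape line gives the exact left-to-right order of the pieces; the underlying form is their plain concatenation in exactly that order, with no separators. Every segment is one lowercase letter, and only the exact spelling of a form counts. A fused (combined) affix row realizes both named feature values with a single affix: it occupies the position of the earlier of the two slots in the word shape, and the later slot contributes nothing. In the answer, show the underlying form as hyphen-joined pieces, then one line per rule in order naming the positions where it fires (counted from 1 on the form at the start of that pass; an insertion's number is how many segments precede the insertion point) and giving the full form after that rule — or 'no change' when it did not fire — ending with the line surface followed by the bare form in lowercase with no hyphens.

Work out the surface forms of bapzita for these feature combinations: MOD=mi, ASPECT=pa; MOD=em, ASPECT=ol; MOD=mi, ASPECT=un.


cell MOD=mi, ASPECT=pa:
underlying: bapzita-gop-o
1. f -> v, k -> g, p -> b, s -> z / _ Z: fires at position(s) 3: babzitagopo
2. f -> v, k -> g, p -> b / V _ V: fires at position(s) 10: babzitagobo
3. b -> p, d -> t, g -> k, v -> f, z -> s / _ #: no change
surface: babzitagobo

cell MOD=em, ASPECT=ol:
underlying: bapzita-riz
1. f -> v, k -> g, p -> b, s -> z / _ Z: fires at position(s) 3: babzitariz
2. f -> v, k -> g, p -> b / V _ V: no change
3. b -> p, d -> t, g -> k, v -> f, z -> s / _ #: fires at position(s) 10: babzitaris
surface: babzitaris

cell MOD=mi, ASPECT=un:
underlying: bapzita-rel-o
1. f -> v, k -> g, p -> b, s -> z / _ Z: fires at position(s) 3: babzitarelo
2. f -> v, k -> g, p -> b / V _ V: no change
3. b -> p, d -> t, g -> k, v -> f, z -> s / _ #: no change
surface: babzitarelo


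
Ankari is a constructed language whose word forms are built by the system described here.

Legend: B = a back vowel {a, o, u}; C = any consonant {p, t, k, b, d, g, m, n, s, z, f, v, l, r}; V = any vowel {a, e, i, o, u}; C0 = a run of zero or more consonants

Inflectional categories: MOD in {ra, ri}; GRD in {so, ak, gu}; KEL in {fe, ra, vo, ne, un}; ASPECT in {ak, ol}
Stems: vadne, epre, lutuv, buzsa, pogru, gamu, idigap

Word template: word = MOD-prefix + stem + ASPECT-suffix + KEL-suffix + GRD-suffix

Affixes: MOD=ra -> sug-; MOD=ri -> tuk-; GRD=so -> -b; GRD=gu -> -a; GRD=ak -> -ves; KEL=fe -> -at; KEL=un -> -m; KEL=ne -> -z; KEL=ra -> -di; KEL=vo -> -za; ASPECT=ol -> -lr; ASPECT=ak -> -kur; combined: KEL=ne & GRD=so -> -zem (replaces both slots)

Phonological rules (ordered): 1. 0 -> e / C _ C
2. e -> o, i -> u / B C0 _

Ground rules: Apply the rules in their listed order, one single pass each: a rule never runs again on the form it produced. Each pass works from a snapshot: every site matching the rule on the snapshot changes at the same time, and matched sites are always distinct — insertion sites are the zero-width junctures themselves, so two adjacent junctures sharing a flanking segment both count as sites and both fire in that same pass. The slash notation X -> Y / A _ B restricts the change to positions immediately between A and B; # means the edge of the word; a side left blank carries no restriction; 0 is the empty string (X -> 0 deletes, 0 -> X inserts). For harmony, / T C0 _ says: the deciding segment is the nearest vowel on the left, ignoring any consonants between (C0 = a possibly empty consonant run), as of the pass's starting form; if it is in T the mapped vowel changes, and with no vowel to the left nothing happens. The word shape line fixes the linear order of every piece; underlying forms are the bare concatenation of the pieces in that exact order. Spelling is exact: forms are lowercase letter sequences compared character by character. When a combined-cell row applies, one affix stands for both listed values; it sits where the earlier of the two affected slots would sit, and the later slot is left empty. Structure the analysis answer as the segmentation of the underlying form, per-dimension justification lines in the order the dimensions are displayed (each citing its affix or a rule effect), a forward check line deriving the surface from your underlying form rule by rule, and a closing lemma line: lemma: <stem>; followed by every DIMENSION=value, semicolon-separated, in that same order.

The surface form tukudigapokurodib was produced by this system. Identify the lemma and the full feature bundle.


underlying: tuk-idigap-kur-di-b
MOD=ri - signalled by the affix tuk-
GRD=so - signalled by the affix -b
KEL=ra - signalled by the affix -di
ASPECT=ak - signalled by the affix -kur
check: tukidigapkurdib -> tukidigapekuredib -> tukudigapokurodib
lemma: idigap; MOD=ri; GRD=so; KEL=ra; ASPECT=ak


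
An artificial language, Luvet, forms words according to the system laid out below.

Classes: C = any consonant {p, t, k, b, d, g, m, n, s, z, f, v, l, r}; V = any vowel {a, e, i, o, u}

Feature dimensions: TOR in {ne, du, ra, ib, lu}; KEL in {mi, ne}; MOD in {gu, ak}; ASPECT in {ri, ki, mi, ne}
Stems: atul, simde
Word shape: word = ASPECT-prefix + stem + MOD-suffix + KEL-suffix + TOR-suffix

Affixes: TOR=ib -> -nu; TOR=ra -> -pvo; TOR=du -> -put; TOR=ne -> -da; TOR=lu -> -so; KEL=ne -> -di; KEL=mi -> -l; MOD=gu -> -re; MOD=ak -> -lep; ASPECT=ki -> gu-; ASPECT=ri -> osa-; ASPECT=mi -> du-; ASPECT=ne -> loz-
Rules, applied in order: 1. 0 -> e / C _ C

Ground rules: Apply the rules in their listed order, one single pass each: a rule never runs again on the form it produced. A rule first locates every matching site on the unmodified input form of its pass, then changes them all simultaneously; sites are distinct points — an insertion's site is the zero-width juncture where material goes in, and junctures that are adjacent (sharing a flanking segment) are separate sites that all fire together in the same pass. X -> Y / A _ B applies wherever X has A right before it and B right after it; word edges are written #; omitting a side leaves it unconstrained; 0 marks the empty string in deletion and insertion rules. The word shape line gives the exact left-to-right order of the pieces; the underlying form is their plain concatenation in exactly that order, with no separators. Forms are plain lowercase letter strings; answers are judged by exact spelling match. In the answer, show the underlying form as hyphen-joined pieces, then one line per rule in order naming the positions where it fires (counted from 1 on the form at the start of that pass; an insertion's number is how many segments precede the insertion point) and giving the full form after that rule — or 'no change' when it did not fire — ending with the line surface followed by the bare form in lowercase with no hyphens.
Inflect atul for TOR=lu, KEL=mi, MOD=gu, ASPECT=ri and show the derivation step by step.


underlying: osa-atul-re-l-so
1. 0 -> e / C _ C: inserts after position(s) 7, 10: osaatulereleso
surface: osaatulereleso


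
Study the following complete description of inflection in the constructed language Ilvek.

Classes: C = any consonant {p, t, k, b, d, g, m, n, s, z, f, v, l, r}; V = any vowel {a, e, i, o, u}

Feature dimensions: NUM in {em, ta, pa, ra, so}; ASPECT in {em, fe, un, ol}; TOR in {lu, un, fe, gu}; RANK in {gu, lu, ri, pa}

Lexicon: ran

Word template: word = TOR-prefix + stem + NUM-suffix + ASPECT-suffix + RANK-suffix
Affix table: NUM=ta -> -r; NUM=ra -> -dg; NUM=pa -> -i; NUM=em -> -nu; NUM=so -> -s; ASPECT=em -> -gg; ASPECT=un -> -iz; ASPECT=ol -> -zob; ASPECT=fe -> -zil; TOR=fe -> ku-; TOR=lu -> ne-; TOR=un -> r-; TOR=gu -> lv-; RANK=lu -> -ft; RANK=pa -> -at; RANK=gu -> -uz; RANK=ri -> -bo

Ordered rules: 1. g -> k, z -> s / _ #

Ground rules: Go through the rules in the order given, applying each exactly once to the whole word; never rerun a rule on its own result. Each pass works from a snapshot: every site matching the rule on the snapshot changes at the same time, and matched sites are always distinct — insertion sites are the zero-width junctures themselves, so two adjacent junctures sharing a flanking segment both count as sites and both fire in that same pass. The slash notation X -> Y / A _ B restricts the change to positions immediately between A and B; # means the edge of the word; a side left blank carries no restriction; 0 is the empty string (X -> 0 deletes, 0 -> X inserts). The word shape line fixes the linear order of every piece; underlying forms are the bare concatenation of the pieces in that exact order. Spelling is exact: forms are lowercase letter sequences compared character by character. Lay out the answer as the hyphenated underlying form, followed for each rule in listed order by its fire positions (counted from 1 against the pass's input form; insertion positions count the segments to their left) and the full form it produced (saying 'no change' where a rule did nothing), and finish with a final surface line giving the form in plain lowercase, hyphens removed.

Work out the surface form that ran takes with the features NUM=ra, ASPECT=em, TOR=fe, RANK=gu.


underlying: ku-ran-dg-gg-uz
1. g -> k, z -> s / _ #: fires at position(s) 11: kurandgggus
surface: kurandgggus


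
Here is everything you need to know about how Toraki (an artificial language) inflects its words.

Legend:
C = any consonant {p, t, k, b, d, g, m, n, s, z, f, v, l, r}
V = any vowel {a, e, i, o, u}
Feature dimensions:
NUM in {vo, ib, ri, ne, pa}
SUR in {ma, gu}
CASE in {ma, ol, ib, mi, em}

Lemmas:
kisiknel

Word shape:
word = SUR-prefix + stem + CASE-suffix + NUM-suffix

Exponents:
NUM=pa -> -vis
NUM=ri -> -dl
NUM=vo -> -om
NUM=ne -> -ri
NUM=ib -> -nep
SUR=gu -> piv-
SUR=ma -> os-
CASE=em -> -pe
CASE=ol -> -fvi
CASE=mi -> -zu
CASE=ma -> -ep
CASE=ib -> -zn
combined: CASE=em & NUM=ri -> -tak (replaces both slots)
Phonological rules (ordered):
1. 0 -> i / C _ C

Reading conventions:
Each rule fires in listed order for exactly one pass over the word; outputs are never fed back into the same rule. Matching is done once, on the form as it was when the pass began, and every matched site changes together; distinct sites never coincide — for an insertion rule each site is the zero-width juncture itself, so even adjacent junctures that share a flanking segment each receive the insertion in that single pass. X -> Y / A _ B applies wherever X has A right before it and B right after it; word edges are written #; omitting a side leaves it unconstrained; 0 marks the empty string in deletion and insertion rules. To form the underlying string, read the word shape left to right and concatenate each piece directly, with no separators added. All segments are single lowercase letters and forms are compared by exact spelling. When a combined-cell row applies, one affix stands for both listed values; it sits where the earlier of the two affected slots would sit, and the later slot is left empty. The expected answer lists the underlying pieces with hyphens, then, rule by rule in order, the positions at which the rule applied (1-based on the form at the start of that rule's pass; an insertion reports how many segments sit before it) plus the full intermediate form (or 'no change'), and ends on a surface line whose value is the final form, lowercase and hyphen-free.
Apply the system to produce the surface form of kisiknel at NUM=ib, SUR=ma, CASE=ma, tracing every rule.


underlying: os-kisiknel-ep-nep
1. 0 -> i / C _ C: inserts after position(s) 2, 7, 12: osikisikinelepinep
surface: osikisikinelepinep


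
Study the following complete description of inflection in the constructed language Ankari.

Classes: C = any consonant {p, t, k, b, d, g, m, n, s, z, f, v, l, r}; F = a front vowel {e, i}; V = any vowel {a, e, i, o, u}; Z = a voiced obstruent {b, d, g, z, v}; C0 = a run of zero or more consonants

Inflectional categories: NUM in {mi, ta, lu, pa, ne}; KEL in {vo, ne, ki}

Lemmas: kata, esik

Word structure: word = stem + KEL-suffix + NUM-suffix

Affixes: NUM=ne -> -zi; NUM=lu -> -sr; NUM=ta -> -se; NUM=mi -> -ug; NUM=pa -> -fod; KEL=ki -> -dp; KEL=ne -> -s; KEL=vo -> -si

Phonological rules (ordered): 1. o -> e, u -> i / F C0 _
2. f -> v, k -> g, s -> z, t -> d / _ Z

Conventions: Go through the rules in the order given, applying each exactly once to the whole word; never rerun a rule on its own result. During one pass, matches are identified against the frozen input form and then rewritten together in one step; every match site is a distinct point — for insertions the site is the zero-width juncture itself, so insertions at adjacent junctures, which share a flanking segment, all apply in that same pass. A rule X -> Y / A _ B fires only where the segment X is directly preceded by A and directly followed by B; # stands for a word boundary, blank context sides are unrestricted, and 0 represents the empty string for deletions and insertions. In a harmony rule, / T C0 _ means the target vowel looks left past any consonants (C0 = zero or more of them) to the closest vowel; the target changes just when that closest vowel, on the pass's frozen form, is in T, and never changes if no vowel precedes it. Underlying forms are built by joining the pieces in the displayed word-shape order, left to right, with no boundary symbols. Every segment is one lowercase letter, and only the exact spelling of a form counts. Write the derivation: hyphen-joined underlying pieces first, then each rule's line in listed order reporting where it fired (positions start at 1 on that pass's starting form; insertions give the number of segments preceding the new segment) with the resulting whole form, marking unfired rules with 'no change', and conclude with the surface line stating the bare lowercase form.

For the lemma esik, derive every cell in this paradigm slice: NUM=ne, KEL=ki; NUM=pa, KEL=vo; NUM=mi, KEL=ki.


cell NUM=ne, KEL=ki:
underlying: esik-dp-zi
1. o -> e, u -> i / F C0 _: no change
2. f -> v, k -> g, s -> z, t -> d / _ Z: fires at position(s) 4: esigdpzi
surface: esigdpzi

cell NUM=pa, KEL=vo:
underlying: esik-si-fod
1. o -> e, u -> i / F C0 _: fires at position(s) 8: esiksifed
2. f -> v, k -> g, s -> z, t -> d / _ Z: no change
surface: esiksifed

cell NUM=mi, KEL=ki:
underlying: esik-dp-ug
1. o -> e, u -> i / F C0 _: fires at position(s) 7: esikdpig
2. f -> v, k -> g, s -> z, t -> d / _ Z: fires at position(s) 4: esigdpig
surface: esigdpig


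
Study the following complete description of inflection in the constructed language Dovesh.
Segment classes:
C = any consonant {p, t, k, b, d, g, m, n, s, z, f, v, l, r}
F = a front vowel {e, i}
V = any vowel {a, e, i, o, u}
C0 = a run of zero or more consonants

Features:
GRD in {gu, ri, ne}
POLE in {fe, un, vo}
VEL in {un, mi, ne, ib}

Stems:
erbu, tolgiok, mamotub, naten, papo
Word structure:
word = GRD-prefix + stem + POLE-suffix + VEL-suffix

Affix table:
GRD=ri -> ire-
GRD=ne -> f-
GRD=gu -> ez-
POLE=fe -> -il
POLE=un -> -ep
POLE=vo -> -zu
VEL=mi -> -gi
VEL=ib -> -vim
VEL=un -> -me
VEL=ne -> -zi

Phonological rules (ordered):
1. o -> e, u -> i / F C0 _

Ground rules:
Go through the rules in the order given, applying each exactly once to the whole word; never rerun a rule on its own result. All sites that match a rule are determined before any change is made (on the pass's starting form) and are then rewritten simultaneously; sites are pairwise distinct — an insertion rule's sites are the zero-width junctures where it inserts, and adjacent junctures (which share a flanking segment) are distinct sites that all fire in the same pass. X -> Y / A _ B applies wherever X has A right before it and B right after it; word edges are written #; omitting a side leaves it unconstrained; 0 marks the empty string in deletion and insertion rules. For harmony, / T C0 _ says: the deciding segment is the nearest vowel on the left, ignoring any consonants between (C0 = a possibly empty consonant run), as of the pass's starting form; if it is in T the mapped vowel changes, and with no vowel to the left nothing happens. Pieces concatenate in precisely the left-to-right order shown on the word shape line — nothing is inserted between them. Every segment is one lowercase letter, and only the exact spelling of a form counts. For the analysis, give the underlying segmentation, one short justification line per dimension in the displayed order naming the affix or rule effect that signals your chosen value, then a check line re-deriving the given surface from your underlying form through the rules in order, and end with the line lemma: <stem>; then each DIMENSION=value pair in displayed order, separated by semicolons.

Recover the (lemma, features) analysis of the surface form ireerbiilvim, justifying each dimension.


underlying: ire-erbu-il-vim
GRD=ri - signalled by the affix ire-
POLE=fe - signalled by the affix -il
VEL=ib - signalled by the affix -vim
check: ireerbuilvim -> ireerbiilvim
lemma: erbu; GRD=ri; POLE=fe; VEL=ib


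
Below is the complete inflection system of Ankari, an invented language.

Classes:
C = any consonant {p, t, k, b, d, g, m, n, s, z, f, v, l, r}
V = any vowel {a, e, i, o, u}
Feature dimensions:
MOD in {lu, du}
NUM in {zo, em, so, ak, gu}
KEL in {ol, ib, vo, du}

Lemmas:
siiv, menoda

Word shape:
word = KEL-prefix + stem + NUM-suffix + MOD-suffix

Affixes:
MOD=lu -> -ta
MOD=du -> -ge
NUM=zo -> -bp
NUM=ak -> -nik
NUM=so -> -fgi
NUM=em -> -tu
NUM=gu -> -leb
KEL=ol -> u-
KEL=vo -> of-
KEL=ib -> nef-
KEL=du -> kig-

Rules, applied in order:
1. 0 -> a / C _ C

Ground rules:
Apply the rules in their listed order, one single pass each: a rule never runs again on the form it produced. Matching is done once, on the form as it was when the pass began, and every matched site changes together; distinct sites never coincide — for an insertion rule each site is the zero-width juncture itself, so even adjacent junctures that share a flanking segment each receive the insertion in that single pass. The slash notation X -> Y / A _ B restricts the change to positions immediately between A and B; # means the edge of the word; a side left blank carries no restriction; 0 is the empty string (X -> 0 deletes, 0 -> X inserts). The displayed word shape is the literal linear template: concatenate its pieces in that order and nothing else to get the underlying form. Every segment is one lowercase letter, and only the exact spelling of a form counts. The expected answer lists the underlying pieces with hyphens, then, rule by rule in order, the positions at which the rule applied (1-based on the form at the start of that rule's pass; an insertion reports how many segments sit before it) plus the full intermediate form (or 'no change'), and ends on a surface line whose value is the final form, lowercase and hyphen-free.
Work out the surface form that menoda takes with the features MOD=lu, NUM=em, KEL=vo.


underlying: of-menoda-tu-ta
1. 0 -> a / C _ C: inserts after position(s) 2: ofamenodatuta
surface: ofamenodatuta


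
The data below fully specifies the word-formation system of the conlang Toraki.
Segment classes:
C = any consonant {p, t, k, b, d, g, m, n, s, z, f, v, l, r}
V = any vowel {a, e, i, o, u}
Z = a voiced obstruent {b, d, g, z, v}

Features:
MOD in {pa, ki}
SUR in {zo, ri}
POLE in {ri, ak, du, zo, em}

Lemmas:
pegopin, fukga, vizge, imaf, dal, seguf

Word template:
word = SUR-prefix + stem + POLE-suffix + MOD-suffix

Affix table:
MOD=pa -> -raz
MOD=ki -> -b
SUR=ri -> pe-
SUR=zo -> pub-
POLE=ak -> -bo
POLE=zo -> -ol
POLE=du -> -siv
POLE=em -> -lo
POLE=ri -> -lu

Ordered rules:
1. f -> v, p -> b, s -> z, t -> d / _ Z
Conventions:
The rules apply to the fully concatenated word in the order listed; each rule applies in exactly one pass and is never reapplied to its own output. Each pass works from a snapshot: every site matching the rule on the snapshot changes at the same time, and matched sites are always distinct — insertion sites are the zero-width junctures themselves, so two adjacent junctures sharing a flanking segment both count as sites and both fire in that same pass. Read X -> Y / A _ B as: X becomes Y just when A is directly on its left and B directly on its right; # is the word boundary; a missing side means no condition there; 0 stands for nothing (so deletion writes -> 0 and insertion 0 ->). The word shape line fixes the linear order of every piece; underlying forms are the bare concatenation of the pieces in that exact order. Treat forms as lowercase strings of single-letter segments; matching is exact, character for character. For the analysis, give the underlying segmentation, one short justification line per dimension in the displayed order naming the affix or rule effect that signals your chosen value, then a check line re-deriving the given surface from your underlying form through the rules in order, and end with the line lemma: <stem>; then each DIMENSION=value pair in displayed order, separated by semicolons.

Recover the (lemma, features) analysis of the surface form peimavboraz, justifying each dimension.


underlying: pe-imaf-bo-raz
MOD=pa - signalled by the affix -raz
SUR=ri - signalled by the affix pe-
POLE=ak - signalled by the affix -bo
check: peimafboraz -> peimavboraz
lemma: imaf; MOD=pa; SUR=ri; POLE=ak


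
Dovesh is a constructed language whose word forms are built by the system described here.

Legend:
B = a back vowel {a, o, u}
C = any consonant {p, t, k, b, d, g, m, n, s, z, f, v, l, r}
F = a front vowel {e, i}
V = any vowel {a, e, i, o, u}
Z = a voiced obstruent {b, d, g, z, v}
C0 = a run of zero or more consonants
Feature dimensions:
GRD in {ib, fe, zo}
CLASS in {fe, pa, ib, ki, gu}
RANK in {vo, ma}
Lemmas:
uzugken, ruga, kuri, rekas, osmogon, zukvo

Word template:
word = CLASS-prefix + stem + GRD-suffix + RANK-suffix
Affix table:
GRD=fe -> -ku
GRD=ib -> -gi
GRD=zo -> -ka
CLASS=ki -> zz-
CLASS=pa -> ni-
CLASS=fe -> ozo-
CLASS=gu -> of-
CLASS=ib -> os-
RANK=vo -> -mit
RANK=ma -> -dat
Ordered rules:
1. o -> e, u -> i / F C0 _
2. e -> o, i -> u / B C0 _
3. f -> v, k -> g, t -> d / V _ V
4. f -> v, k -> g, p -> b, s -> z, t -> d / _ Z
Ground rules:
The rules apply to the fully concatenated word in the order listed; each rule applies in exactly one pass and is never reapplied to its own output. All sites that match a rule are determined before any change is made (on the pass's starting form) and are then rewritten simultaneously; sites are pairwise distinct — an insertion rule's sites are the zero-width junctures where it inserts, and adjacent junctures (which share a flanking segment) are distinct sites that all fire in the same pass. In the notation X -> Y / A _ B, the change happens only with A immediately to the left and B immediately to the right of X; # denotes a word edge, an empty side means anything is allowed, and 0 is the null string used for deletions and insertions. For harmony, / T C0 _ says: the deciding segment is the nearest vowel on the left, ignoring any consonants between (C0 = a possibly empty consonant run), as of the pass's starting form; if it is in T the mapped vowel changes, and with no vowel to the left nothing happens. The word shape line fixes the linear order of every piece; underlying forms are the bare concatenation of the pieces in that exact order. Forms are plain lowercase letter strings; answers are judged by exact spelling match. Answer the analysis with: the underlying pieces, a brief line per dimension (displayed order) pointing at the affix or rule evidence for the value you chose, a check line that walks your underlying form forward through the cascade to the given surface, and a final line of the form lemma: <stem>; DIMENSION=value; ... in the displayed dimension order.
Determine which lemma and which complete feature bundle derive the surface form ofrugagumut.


underlying: of-ruga-ku-mit
GRD=fe - signalled by the affix -ku
CLASS=gu - signalled by the affix of-
RANK=vo - signalled by the affix -mit
check: ofrugakumit -> ofrugakumit -> ofrugakumut -> ofrugagumut -> ofrugagumut
lemma: ruga; GRD=fe; CLASS=gu; RANK=vo


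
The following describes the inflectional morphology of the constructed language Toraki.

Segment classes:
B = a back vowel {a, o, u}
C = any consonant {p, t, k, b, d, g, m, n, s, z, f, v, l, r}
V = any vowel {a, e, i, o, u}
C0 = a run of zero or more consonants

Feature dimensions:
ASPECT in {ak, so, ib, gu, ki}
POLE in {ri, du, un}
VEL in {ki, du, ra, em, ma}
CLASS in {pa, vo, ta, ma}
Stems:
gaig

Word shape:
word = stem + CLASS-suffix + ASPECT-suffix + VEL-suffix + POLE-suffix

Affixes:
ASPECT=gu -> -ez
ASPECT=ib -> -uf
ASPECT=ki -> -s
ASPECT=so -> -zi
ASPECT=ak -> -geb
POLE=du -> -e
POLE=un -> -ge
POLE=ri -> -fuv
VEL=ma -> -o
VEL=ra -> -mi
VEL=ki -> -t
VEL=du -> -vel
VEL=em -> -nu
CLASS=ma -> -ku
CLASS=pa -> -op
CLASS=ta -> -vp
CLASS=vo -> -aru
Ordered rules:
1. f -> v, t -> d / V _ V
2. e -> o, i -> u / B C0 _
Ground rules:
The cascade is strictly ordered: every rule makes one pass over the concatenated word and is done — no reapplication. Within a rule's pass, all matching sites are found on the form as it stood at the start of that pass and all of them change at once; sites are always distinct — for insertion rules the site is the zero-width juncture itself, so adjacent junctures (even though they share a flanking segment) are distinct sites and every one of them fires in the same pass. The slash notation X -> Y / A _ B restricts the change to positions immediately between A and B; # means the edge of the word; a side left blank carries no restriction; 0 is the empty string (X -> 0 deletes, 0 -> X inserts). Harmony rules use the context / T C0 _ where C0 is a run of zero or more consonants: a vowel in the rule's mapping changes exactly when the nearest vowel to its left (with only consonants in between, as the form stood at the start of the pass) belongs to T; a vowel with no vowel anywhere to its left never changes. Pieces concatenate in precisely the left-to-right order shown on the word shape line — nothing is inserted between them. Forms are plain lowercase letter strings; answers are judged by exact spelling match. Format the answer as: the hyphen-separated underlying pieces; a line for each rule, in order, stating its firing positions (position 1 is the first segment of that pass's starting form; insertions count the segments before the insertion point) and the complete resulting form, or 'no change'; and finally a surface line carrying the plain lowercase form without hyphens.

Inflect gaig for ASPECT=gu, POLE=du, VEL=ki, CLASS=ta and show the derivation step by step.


underlying: gaig-vp-ez-t-e
1. f -> v, t -> d / V _ V: no change
2. e -> o, i -> u / B C0 _: fires at position(s) 3: gaugvpezte
surface: gaugvpezte


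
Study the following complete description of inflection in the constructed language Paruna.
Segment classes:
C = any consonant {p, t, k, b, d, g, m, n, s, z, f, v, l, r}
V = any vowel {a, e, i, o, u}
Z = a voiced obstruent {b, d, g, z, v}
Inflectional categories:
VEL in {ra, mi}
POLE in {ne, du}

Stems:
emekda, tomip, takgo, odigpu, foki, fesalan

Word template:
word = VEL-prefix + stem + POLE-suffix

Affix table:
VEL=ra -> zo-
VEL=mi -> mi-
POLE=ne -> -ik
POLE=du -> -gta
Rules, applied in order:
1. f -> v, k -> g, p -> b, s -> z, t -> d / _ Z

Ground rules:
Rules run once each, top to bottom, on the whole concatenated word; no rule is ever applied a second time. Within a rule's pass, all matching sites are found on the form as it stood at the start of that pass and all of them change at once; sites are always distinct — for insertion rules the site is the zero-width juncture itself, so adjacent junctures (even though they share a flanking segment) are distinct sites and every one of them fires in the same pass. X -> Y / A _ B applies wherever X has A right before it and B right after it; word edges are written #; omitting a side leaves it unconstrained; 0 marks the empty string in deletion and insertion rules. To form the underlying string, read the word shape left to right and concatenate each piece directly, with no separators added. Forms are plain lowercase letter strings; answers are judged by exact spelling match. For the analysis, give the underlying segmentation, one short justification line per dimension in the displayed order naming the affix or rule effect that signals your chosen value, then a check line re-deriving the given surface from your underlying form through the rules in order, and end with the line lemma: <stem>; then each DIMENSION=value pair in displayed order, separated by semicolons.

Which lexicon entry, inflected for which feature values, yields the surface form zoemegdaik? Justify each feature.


underlying: zo-emekda-ik
VEL=ra - signalled by the affix zo-
POLE=ne - signalled by the affix -ik
check: zoemekdaik -> zoemegdaik
lemma: emekda; VEL=ra; POLE=ne


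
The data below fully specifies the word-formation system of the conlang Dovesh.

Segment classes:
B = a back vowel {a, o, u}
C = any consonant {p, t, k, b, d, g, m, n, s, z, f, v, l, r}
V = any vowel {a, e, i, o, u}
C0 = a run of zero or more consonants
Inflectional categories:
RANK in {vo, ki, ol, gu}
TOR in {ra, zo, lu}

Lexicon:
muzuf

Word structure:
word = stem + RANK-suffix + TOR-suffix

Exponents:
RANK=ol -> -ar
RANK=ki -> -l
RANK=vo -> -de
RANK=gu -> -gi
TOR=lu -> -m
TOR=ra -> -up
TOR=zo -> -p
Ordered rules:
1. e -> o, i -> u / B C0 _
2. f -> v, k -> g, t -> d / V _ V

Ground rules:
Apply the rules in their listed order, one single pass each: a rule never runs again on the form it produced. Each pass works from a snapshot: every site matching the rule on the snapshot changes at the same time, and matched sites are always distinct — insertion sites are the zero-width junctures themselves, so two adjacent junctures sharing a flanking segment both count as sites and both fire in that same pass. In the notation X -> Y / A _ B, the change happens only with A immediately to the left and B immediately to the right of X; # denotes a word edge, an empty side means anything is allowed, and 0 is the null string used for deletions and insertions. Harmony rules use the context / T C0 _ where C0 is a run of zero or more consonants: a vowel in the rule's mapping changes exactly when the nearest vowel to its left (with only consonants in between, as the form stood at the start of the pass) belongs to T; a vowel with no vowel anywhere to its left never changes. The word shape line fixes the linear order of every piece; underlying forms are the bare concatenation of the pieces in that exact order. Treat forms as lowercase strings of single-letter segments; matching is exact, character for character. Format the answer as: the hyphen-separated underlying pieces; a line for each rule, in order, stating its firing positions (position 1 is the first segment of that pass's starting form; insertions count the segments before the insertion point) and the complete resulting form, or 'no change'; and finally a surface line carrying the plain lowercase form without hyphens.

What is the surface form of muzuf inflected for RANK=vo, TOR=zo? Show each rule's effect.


underlying: muzuf-de-p
1. e -> o, i -> u / B C0 _: fires at position(s) 7: muzufdop
2. f -> v, k -> g, t -> d / V _ V: no change
surface: muzufdop
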